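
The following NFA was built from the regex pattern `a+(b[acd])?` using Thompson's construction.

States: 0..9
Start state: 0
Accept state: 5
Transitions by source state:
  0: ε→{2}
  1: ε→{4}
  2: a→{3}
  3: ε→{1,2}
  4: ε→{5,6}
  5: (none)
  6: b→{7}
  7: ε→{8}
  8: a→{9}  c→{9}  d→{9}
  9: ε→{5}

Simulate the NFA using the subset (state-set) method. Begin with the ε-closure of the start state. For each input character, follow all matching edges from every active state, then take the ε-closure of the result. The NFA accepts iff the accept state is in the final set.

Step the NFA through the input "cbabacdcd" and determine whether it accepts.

initial (ε-close {0}): {0,2}
'c' @ 1: {}  — no active states
rest 'babacdcd' ignored (set empty)
after full input: {}  (accept=5 not in)

Answer: REJECT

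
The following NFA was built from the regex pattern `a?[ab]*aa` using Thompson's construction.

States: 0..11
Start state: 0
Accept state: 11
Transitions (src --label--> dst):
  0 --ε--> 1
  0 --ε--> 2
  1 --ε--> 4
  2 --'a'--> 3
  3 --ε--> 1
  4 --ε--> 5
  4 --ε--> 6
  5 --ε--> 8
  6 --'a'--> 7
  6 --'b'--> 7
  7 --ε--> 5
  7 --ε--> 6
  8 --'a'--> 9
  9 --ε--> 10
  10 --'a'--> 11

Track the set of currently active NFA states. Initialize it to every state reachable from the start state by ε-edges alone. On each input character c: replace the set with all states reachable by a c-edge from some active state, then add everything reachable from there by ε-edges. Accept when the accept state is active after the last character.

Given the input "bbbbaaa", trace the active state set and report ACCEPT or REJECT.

start: ε-closure({0}) = {0,1,2,4,5,6,8}
'b' @ 1: {5,6,7,8}
'b' @ 2: {5,6,7,8}
'b' @ 3: {5,6,7,8}
'b' @ 4: {5,6,7,8}
'a' @ 5: {5,6,7,8,9,10}
'a' @ 6: {5,6,7,8,9,10,11}  [accepting]
'a' @ 7: {5,6,7,8,9,10,11}  [accepting]
end set {5,6,7,8,9,10,11} — state 11 in

Answer: ACCEPT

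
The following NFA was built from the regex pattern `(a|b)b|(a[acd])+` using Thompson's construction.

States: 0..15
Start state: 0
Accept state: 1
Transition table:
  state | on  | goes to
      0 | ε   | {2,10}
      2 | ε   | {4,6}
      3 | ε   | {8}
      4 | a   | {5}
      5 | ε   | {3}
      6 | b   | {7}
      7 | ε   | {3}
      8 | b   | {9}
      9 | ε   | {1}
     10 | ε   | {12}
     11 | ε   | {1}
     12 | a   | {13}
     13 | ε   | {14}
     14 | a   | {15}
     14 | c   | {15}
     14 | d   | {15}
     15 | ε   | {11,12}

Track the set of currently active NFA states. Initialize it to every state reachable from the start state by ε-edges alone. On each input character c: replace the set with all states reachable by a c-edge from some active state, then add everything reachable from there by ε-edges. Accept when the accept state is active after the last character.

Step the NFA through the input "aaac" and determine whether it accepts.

initial (ε-close {0}): {0,2,4,6,10,12}
'a' @ 1: {3,5,8,13,14}
'a' @ 2: {1,11,12,15}  (accept∈set)
'a' @ 3: {13,14}
'c' @ 4: {1,11,12,15}  (accept∈set)
after full input: {1,11,12,15}  (accept=1 in)

Answer: ACCEPT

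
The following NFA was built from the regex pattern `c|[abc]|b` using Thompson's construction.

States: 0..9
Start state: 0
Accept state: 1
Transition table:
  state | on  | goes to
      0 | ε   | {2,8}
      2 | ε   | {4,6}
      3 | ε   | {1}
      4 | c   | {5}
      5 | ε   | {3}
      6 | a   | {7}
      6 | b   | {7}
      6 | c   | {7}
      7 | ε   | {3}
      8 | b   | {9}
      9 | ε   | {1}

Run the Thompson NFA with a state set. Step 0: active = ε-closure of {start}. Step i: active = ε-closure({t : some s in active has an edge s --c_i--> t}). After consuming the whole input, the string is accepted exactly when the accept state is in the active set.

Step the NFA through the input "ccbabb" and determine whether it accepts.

Answer: REJECT

Trace:
initial (ε-close {0}): {0,2,4,6,8}
'c' @ 1: {1,3,5,7}  [accepting]
'c' @ 2: {}  — no active states
rest 'babb' ignored (set empty)
end set {} — state 1 not in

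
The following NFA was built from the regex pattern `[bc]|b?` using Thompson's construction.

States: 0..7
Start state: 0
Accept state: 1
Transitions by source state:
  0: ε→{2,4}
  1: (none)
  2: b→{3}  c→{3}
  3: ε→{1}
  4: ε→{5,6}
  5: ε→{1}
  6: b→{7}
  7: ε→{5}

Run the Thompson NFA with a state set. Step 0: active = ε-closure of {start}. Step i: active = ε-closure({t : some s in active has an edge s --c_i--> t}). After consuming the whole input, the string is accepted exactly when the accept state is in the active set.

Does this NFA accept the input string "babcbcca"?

start: ε-closure({0}) = {0,1,2,4,5,6}
'b' @ 1: {1,3,5,7}  [accepting]
'a' @ 2: {}  — no active states
rest 'bcbcca' ignored (set empty)
after full input: {}  (accept=1 not in)

Answer: REJECT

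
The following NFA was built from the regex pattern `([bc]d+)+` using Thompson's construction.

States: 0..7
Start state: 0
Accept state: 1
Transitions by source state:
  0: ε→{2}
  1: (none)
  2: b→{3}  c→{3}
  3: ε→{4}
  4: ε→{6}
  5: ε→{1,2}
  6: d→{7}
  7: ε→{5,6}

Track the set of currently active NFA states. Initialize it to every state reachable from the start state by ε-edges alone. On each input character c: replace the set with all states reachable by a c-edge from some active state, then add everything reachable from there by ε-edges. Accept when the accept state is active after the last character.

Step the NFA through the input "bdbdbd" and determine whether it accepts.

initial (ε-close {0}): {0,2}
'b' @ 1: {3,4,6}
'd' @ 2: {1,2,5,6,7}  [accepting]
'b' @ 3: {3,4,6}
'd' @ 4: {1,2,5,6,7}  [accepting]
'b' @ 5: {3,4,6}
'd' @ 6: {1,2,5,6,7}  [accepting]
end set {1,2,5,6,7} — state 1 in

Answer: ACCEPT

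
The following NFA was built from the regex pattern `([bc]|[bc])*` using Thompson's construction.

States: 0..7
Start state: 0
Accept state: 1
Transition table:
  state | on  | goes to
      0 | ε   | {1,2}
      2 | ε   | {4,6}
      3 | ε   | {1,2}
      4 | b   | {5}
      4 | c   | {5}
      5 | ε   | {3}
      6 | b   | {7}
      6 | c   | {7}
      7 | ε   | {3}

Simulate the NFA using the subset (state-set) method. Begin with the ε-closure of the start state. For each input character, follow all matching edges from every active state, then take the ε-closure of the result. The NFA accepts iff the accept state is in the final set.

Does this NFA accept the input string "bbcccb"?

start: ε-closure({0}) = {0,1,2,4,6}
'b' @ 1: {1,2,3,4,5,6,7}  ✓accept
'b' @ 2: {1,2,3,4,5,6,7}  ✓accept
'c' @ 3: {1,2,3,4,5,6,7}  ✓accept
'c' @ 4: {1,2,3,4,5,6,7}  ✓accept
'c' @ 5: {1,2,3,4,5,6,7}  ✓accept
'b' @ 6: {1,2,3,4,5,6,7}  ✓accept
after full input: {1,2,3,4,5,6,7}  (accept=1 in)

Answer: ACCEPT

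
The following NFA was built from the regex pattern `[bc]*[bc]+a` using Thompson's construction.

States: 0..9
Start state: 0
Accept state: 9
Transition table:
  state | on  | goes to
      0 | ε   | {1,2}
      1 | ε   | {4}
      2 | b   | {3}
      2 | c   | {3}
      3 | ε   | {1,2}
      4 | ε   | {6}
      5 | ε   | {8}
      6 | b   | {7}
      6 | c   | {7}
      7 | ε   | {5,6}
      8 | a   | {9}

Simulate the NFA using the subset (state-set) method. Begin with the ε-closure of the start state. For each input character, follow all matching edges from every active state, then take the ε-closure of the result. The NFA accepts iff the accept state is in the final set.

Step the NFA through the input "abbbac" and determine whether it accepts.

Answer: REJECT

Derivation:
initial (ε-close {0}): {0,1,2,4,6}
'a' @ 1: {}  — state set empty
rest 'bbbac' ignored (set empty)
after full input: {}  (accept=9 not in)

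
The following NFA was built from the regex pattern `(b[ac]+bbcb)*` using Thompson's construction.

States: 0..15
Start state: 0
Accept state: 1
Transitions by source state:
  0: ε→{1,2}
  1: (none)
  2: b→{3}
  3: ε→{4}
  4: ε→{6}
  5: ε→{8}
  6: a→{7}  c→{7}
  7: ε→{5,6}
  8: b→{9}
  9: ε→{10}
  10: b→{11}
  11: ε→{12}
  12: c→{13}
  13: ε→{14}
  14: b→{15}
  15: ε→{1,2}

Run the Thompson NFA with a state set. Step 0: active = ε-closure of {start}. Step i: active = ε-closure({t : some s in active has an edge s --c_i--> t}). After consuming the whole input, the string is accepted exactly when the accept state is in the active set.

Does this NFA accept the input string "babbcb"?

start: ε-closure({0}) = {0,1,2}
'b' @ 1: {3,4,6}
'a' @ 2: {5,6,7,8}
'b' @ 3: {9,10}
'b' @ 4: {11,12}
'c' @ 5: {13,14}
'b' @ 6: {1,2,15}  [accepting]
end set {1,2,15} — state 1 in

Answer: ACCEPT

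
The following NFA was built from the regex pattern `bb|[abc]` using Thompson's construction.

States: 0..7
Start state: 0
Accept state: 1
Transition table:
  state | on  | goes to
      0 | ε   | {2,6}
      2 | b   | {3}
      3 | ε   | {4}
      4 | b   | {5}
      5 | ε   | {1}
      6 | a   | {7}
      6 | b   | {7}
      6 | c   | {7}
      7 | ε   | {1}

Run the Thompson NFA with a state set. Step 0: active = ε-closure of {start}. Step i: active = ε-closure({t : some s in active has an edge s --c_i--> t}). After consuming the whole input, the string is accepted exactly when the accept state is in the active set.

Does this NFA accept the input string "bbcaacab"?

Answer: REJECT

Trace:
initial (ε-close {0}): {0,2,6}
'b' @ 1: {1,3,4,7}  ✓accept
'b' @ 2: {1,5}  ✓accept
'c' @ 3: {}  — state set empty
rest 'aacab' ignored (set empty)
final: {}; accept 1 not in set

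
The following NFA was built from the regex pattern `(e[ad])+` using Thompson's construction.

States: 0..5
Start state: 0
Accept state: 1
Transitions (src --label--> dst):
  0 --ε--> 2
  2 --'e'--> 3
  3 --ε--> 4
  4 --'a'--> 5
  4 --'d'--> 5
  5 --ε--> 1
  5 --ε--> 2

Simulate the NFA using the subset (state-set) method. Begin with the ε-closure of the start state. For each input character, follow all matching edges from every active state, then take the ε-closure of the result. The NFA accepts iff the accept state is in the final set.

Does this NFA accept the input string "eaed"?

Answer: ACCEPT

Steps:
initial (ε-close {0}): {0,2}
'e' @ 1: {3,4}
'a' @ 2: {1,2,5}  [accepting]
'e' @ 3: {3,4}
'd' @ 4: {1,2,5}  [accepting]
final: {1,2,5}; accept 1 in set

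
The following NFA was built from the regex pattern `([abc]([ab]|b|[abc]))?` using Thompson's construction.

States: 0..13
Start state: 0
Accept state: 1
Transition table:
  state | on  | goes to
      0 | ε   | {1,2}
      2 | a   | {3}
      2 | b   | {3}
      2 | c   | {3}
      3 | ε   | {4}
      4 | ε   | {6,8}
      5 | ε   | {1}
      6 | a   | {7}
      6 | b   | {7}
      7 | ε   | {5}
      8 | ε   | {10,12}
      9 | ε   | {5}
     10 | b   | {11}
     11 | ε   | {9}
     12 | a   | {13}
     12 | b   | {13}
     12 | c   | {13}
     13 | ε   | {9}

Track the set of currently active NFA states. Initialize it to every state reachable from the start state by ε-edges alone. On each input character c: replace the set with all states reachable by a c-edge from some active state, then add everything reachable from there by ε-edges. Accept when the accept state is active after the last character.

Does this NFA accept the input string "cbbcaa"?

start: ε-closure({0}) = {0,1,2}
'c' @ 1: {3,4,6,8,10,12}
'b' @ 2: {1,5,7,9,11,13}  [accepting]
'b' @ 3: {}  — dead — no transitions
rest 'caa' ignored (set empty)
final: {}; accept 1 not in set

Answer: REJECT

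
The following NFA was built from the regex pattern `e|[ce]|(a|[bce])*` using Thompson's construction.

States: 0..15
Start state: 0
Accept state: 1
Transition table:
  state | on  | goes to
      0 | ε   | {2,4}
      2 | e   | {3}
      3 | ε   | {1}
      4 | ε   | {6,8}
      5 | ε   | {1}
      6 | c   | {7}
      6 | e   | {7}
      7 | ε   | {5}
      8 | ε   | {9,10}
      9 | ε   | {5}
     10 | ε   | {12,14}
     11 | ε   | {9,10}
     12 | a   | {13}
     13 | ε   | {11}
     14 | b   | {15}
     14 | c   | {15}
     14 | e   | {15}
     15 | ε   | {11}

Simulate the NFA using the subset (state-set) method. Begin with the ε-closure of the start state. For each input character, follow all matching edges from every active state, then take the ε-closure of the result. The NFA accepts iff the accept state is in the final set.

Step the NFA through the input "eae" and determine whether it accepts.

Answer: ACCEPT

Derivation:
S₀ = ε-closure({0}) = {0,1,2,4,5,6,8,9,10,12,14}
'e' @ 1: {1,3,5,7,9,10,11,12,14,15}  (accept∈set)
'a' @ 2: {1,5,9,10,11,12,13,14}  (accept∈set)
'e' @ 3: {1,5,9,10,11,12,14,15}  (accept∈set)
end set {1,5,9,10,11,12,14,15} — state 1 in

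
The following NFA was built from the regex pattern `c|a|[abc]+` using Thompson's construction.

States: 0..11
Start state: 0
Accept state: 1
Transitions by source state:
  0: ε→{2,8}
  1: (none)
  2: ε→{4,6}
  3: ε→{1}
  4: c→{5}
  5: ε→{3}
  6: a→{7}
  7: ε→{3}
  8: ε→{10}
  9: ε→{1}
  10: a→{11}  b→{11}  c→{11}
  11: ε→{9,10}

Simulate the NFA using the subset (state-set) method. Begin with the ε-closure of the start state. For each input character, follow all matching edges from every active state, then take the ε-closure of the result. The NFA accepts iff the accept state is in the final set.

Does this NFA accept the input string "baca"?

start: ε-closure({0}) = {0,2,4,6,8,10}
'b' @ 1: {1,9,10,11}  (accept∈set)
'a' @ 2: {1,9,10,11}  (accept∈set)
'c' @ 3: {1,9,10,11}  (accept∈set)
'a' @ 4: {1,9,10,11}  (accept∈set)
end set {1,9,10,11} — state 1 in

Answer: ACCEPT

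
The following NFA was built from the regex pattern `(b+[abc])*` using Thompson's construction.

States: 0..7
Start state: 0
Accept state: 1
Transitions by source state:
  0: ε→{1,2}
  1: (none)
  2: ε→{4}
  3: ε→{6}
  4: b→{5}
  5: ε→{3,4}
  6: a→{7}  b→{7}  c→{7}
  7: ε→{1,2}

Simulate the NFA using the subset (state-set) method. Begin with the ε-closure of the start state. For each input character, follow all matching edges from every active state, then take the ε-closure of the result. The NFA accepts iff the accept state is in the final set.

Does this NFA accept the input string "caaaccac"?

S₀ = ε-closure({0}) = {0,1,2,4}
'c' @ 1: {}  — state set empty
rest 'aaaccac' ignored (set empty)
after full input: {}  (accept=1 not in)

Answer: REJECT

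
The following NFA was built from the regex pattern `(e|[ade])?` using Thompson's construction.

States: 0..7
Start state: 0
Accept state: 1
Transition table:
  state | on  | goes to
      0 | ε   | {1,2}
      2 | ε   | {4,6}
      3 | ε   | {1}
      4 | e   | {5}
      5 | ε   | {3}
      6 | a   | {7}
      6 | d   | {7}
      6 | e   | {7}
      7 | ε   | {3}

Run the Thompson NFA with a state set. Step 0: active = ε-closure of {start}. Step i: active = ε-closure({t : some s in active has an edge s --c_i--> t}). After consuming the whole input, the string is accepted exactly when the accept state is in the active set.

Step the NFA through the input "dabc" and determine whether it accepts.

initial (ε-close {0}): {0,1,2,4,6}
'd' @ 1: {1,3,7}  ✓accept
'a' @ 2: {}  — no active states
rest 'bc' ignored (set empty)
after full input: {}  (accept=1 not in)

Answer: REJECT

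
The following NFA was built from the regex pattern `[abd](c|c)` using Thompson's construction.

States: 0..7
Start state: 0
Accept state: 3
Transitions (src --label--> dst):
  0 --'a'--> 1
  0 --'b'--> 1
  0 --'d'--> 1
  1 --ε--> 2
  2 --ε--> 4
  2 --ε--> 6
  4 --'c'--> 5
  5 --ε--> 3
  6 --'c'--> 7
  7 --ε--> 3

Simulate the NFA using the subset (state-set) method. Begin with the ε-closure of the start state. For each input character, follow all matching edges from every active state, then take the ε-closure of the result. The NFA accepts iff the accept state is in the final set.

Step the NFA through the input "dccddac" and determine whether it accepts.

Answer: REJECT

Trace:
initial (ε-close {0}): {0}
'd' @ 1: {1,2,4,6}
'c' @ 2: {3,5,7}  (accept∈set)
'c' @ 3: {}  — no active states
rest 'ddac' ignored (set empty)
end set {} — state 3 not in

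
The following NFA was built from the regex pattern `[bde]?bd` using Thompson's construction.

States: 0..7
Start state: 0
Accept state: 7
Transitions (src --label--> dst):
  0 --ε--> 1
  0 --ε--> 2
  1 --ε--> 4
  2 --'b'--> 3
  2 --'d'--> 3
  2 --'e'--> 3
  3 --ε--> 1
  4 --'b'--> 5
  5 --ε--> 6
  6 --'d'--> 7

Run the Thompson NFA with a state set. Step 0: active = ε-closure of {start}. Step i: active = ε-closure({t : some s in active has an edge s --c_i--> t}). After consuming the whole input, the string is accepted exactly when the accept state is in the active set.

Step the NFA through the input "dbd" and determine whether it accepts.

Answer: ACCEPT

Trace:
initial (ε-close {0}): {0,1,2,4}
'd' @ 1: {1,3,4}
'b' @ 2: {5,6}
'd' @ 3: {7}  ✓accept
after full input: {7}  (accept=7 in)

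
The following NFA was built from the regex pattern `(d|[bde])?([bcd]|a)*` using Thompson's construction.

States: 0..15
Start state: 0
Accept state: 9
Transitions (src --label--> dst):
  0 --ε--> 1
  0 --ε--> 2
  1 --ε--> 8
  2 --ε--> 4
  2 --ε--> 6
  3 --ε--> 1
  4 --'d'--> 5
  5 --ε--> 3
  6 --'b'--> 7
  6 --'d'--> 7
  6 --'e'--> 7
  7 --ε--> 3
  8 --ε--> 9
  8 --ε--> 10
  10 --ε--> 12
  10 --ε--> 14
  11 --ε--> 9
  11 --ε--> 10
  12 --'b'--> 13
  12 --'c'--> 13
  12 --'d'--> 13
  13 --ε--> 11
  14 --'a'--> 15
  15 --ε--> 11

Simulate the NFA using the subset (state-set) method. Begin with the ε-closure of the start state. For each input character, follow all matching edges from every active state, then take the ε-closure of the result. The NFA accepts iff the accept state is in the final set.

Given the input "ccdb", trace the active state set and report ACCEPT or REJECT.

Answer: ACCEPT

Trace:
start: ε-closure({0}) = {0,1,2,4,6,8,9,10,12,14}
'c' @ 1: {9,10,11,12,13,14}  ✓accept
'c' @ 2: {9,10,11,12,13,14}  ✓accept
'd' @ 3: {9,10,11,12,13,14}  ✓accept
'b' @ 4: {9,10,11,12,13,14}  ✓accept
end set {9,10,11,12,13,14} — state 9 in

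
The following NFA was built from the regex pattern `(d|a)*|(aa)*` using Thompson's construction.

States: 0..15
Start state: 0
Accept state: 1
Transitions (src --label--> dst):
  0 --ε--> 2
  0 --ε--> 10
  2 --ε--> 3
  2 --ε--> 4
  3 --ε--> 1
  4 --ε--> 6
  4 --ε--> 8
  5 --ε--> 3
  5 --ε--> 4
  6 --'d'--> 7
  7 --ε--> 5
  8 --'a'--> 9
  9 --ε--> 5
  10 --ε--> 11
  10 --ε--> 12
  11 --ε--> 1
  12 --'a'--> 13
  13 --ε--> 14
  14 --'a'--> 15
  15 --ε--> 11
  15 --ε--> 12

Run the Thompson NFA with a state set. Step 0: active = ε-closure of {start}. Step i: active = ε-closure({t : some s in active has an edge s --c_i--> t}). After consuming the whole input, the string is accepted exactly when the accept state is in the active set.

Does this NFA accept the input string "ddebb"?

S₀ = ε-closure({0}) = {0,1,2,3,4,6,8,10,11,12}
'd' @ 1: {1,3,4,5,6,7,8}  [accepting]
'd' @ 2: {1,3,4,5,6,7,8}  [accepting]
'e' @ 3: {}  — state set empty
rest 'bb' ignored (set empty)
after full input: {}  (accept=1 not in)

Answer: REJECT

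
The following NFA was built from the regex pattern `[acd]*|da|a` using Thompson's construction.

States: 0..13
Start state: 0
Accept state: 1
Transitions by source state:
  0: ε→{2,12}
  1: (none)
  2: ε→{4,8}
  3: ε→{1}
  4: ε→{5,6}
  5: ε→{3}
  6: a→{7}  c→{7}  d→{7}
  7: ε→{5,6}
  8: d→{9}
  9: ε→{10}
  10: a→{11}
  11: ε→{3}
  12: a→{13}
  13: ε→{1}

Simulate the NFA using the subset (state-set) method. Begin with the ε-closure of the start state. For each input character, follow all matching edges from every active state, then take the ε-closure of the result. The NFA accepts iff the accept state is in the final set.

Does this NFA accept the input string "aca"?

S₀ = ε-closure({0}) = {0,1,2,3,4,5,6,8,12}
'a' @ 1: {1,3,5,6,7,13}  [accepting]
'c' @ 2: {1,3,5,6,7}  [accepting]
'a' @ 3: {1,3,5,6,7}  [accepting]
after full input: {1,3,5,6,7}  (accept=1 in)

Answer: ACCEPT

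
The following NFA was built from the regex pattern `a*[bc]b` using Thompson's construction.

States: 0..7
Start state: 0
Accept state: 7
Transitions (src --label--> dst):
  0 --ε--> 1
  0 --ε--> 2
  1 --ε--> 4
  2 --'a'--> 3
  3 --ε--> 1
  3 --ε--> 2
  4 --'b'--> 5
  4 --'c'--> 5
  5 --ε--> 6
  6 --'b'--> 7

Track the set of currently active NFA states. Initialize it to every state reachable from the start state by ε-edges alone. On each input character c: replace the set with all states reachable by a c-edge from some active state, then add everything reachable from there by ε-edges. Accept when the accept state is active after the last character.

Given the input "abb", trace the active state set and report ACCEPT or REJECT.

Answer: ACCEPT

Steps:
start: ε-closure({0}) = {0,1,2,4}
'a' @ 1: {1,2,3,4}
'b' @ 2: {5,6}
'b' @ 3: {7}  [accepting]
after full input: {7}  (accept=7 in)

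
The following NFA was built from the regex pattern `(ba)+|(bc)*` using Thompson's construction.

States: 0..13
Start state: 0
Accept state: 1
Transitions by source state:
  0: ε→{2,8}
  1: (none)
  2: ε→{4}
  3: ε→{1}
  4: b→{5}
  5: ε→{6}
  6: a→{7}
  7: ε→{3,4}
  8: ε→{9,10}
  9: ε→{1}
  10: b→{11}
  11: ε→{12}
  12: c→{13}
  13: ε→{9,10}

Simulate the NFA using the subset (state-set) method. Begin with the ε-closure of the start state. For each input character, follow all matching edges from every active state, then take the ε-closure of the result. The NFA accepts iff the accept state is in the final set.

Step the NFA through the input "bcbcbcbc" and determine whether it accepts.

start: ε-closure({0}) = {0,1,2,4,8,9,10}
'b' @ 1: {5,6,11,12}
'c' @ 2: {1,9,10,13}  [accepting]
'b' @ 3: {11,12}
'c' @ 4: {1,9,10,13}  [accepting]
'b' @ 5: {11,12}
'c' @ 6: {1,9,10,13}  [accepting]
'b' @ 7: {11,12}
'c' @ 8: {1,9,10,13}  [accepting]
end set {1,9,10,13} — state 1 in

Answer: ACCEPT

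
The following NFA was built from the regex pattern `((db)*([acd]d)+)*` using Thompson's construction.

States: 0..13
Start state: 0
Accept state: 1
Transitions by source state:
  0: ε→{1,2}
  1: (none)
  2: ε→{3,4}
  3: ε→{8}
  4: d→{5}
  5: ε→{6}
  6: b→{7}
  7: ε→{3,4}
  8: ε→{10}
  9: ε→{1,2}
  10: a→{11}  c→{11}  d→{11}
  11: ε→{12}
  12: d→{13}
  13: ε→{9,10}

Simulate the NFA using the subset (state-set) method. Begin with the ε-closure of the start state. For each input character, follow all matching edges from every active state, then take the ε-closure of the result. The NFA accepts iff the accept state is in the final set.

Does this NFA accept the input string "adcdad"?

start: ε-closure({0}) = {0,1,2,3,4,8,10}
'a' @ 1: {11,12}
'd' @ 2: {1,2,3,4,8,9,10,13}  [accepting]
'c' @ 3: {11,12}
'd' @ 4: {1,2,3,4,8,9,10,13}  [accepting]
'a' @ 5: {11,12}
'd' @ 6: {1,2,3,4,8,9,10,13}  [accepting]
after full input: {1,2,3,4,8,9,10,13}  (accept=1 in)

Answer: ACCEPT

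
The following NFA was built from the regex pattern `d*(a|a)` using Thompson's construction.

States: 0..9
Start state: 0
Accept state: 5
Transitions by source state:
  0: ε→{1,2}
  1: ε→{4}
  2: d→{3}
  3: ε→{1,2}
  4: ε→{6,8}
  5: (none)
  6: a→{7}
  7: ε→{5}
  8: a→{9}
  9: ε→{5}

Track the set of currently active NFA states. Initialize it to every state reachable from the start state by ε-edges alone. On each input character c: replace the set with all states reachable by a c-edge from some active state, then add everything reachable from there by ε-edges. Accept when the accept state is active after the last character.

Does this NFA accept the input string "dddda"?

initial (ε-close {0}): {0,1,2,4,6,8}
'd' @ 1: {1,2,3,4,6,8}
'd' @ 2: {1,2,3,4,6,8}
'd' @ 3: {1,2,3,4,6,8}
'd' @ 4: {1,2,3,4,6,8}
'a' @ 5: {5,7,9}  (accept∈set)
final: {5,7,9}; accept 5 in set

Answer: ACCEPT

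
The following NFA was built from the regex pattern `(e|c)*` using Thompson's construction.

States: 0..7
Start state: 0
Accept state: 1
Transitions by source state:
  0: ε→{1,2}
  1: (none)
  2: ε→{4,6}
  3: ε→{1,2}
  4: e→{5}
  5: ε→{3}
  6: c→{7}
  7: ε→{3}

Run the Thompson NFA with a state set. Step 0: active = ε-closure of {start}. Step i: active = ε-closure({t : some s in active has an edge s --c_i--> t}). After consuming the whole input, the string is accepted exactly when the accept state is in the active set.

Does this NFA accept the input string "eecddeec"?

S₀ = ε-closure({0}) = {0,1,2,4,6}
'e' @ 1: {1,2,3,4,5,6}  (accept∈set)
'e' @ 2: {1,2,3,4,5,6}  (accept∈set)
'c' @ 3: {1,2,3,4,6,7}  (accept∈set)
'd' @ 4: {}  — no active states
rest 'deec' ignored (set empty)
after full input: {}  (accept=1 not in)

Answer: REJECT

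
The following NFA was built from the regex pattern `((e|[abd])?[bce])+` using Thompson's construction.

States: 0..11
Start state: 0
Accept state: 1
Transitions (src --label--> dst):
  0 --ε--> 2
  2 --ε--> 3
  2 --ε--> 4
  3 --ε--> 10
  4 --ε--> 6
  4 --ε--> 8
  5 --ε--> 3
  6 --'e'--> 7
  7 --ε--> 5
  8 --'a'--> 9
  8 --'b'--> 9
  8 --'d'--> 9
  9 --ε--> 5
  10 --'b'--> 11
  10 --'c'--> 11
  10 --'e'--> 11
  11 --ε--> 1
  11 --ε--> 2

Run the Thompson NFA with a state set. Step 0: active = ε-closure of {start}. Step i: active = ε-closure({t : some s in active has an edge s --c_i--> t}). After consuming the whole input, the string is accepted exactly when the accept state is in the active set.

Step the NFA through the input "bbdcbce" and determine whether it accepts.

S₀ = ε-closure({0}) = {0,2,3,4,6,8,10}
'b' @ 1: {1,2,3,4,5,6,8,9,10,11}  [accepting]
'b' @ 2: {1,2,3,4,5,6,8,9,10,11}  [accepting]
'd' @ 3: {3,5,9,10}
'c' @ 4: {1,2,3,4,6,8,10,11}  [accepting]
'b' @ 5: {1,2,3,4,5,6,8,9,10,11}  [accepting]
'c' @ 6: {1,2,3,4,6,8,10,11}  [accepting]
'e' @ 7: {1,2,3,4,5,6,7,8,10,11}  [accepting]
end set {1,2,3,4,5,6,7,8,10,11} — state 1 in

Answer: ACCEPT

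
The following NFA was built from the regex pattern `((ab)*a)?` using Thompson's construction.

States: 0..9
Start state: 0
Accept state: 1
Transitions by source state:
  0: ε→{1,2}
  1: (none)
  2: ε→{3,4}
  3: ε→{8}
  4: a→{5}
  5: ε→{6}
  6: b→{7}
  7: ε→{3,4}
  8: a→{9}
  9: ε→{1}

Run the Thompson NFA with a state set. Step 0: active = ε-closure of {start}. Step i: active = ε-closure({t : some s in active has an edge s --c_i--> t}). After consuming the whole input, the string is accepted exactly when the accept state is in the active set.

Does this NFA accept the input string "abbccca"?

S₀ = ε-closure({0}) = {0,1,2,3,4,8}
'a' @ 1: {1,5,6,9}  (accept∈set)
'b' @ 2: {3,4,7,8}
'b' @ 3: {}  — dead — no transitions
rest 'ccca' ignored (set empty)
after full input: {}  (accept=1 not in)

Answer: REJECT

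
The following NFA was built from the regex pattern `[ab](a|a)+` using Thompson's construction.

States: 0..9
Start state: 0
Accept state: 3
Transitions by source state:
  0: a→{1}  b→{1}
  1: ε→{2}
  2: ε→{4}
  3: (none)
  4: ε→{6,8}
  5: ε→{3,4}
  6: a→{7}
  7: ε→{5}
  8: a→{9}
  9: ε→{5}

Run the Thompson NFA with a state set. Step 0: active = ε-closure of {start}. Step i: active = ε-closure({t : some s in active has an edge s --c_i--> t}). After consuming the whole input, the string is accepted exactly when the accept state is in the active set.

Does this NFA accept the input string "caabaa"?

Answer: REJECT

Trace:
S₀ = ε-closure({0}) = {0}
'c' @ 1: {}  — dead — no transitions
rest 'aabaa' ignored (set empty)
after full input: {}  (accept=3 not in)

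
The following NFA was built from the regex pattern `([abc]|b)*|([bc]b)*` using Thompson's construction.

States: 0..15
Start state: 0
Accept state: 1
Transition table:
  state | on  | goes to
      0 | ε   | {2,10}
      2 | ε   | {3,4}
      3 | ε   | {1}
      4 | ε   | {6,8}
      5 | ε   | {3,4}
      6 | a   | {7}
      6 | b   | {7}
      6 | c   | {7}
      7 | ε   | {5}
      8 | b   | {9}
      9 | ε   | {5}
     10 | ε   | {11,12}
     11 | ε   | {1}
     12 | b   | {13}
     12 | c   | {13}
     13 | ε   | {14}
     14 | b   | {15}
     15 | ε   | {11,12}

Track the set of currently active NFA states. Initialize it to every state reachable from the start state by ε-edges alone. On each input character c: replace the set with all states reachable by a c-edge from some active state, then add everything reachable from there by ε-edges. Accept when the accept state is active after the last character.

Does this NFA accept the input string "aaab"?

Answer: ACCEPT

Trace:
start: ε-closure({0}) = {0,1,2,3,4,6,8,10,11,12}
'a' @ 1: {1,3,4,5,6,7,8}  ✓accept
'a' @ 2: {1,3,4,5,6,7,8}  ✓accept
'a' @ 3: {1,3,4,5,6,7,8}  ✓accept
'b' @ 4: {1,3,4,5,6,7,8,9}  ✓accept
after full input: {1,3,4,5,6,7,8,9}  (accept=1 in)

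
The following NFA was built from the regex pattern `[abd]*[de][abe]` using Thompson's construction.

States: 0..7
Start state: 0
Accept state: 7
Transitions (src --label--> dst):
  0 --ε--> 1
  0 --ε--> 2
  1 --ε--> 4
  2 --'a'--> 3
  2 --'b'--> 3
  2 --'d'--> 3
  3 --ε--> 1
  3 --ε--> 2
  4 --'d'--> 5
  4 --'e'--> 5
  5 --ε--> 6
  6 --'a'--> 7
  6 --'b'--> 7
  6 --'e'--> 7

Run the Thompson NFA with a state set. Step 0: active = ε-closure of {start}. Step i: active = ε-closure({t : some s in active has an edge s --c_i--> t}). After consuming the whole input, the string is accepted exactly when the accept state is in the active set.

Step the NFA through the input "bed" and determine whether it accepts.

start: ε-closure({0}) = {0,1,2,4}
'b' @ 1: {1,2,3,4}
'e' @ 2: {5,6}
'd' @ 3: {}  — no active states
end set {} — state 7 not in

Answer: REJECT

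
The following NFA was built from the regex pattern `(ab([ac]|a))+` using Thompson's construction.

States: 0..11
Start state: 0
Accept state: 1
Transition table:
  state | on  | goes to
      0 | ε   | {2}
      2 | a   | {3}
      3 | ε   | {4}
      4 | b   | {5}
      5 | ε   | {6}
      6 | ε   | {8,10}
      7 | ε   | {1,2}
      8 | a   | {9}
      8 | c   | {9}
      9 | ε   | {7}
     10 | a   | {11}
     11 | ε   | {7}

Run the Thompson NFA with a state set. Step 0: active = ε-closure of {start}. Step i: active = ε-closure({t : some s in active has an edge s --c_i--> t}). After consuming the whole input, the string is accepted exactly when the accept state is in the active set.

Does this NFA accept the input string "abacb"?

Answer: REJECT

Steps:
S₀ = ε-closure({0}) = {0,2}
'a' @ 1: {3,4}
'b' @ 2: {5,6,8,10}
'a' @ 3: {1,2,7,9,11}  ✓accept
'c' @ 4: {}  — state set empty
rest 'b' ignored (set empty)
end set {} — state 1 not in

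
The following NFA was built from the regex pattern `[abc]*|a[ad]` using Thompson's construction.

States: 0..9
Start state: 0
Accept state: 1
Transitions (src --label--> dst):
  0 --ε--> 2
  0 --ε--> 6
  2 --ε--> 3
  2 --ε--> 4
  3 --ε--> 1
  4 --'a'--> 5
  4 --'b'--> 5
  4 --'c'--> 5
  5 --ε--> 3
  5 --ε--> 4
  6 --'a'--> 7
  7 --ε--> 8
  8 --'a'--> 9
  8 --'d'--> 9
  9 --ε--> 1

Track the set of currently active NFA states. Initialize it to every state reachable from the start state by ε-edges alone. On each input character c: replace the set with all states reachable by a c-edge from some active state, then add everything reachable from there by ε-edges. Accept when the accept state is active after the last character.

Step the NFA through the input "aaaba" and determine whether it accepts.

start: ε-closure({0}) = {0,1,2,3,4,6}
'a' @ 1: {1,3,4,5,7,8}  [accepting]
'a' @ 2: {1,3,4,5,9}  [accepting]
'a' @ 3: {1,3,4,5}  [accepting]
'b' @ 4: {1,3,4,5}  [accepting]
'a' @ 5: {1,3,4,5}  [accepting]
after full input: {1,3,4,5}  (accept=1 in)

Answer: ACCEPT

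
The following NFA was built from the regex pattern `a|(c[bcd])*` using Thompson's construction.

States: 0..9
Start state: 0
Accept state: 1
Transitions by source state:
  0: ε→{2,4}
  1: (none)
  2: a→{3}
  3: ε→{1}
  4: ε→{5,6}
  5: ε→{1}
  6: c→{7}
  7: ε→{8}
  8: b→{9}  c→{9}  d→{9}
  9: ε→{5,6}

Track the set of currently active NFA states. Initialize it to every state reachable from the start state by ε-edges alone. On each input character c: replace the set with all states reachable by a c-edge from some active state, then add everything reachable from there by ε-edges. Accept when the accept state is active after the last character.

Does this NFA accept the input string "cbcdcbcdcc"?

Answer: ACCEPT

Derivation:
initial (ε-close {0}): {0,1,2,4,5,6}
'c' @ 1: {7,8}
'b' @ 2: {1,5,6,9}  ✓accept
'c' @ 3: {7,8}
'd' @ 4: {1,5,6,9}  ✓accept
'c' @ 5: {7,8}
'b' @ 6: {1,5,6,9}  ✓accept
'c' @ 7: {7,8}
'd' @ 8: {1,5,6,9}  ✓accept
'c' @ 9: {7,8}
'c' @ 10: {1,5,6,9}  ✓accept
end set {1,5,6,9} — state 1 in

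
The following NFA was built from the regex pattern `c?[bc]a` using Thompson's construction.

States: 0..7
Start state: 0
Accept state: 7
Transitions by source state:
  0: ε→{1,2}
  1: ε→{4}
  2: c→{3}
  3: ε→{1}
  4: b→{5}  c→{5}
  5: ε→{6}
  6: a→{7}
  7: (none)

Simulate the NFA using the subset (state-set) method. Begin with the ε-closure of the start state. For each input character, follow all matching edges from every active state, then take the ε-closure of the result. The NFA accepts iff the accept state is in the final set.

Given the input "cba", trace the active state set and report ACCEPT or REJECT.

Answer: ACCEPT

Derivation:
S₀ = ε-closure({0}) = {0,1,2,4}
'c' @ 1: {1,3,4,5,6}
'b' @ 2: {5,6}
'a' @ 3: {7}  [accepting]
end set {7} — state 7 in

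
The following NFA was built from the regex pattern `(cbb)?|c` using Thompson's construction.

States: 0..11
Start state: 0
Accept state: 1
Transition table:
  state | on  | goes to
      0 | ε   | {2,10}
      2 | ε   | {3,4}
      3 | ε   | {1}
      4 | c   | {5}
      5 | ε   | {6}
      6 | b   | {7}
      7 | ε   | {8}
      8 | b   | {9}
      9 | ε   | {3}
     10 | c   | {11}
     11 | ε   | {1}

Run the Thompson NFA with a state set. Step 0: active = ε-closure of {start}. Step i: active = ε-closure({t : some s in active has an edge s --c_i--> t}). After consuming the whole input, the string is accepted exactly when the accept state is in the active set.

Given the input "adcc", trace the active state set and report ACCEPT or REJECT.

Answer: REJECT

Derivation:
initial (ε-close {0}): {0,1,2,3,4,10}
'a' @ 1: {}  — dead — no transitions
rest 'dcc' ignored (set empty)
after full input: {}  (accept=1 not in)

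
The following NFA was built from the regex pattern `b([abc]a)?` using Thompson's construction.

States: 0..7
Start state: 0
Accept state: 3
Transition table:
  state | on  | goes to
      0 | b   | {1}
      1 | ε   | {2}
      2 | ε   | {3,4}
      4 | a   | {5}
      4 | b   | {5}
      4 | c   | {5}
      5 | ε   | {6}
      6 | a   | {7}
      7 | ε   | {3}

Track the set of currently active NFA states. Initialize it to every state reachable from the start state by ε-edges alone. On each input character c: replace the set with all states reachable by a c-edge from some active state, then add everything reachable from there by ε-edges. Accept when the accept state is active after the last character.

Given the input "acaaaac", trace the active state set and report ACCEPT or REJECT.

start: ε-closure({0}) = {0}
'a' @ 1: {}  — no active states
rest 'caaaac' ignored (set empty)
after full input: {}  (accept=3 not in)

Answer: REJECT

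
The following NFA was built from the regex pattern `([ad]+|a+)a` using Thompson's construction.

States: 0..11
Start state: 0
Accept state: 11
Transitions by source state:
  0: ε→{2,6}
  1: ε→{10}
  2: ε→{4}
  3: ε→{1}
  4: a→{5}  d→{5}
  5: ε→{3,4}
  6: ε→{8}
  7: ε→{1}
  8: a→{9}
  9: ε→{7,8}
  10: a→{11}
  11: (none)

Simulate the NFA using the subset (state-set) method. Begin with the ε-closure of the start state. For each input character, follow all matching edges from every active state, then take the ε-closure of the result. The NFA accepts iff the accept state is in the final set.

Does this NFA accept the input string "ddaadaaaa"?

initial (ε-close {0}): {0,2,4,6,8}
'd' @ 1: {1,3,4,5,10}
'd' @ 2: {1,3,4,5,10}
'a' @ 3: {1,3,4,5,10,11}  [accepting]
'a' @ 4: {1,3,4,5,10,11}  [accepting]
'd' @ 5: {1,3,4,5,10}
'a' @ 6: {1,3,4,5,10,11}  [accepting]
'a' @ 7: {1,3,4,5,10,11}  [accepting]
'a' @ 8: {1,3,4,5,10,11}  [accepting]
'a' @ 9: {1,3,4,5,10,11}  [accepting]
end set {1,3,4,5,10,11} — state 11 in

Answer: ACCEPT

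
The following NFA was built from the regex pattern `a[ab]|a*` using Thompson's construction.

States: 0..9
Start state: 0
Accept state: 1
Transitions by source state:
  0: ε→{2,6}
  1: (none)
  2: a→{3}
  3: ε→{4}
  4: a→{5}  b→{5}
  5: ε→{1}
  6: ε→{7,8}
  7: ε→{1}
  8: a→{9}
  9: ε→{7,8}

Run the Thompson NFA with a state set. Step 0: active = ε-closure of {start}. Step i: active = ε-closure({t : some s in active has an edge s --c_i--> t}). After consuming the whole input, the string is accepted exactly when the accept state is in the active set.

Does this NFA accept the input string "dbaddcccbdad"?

Answer: REJECT

Trace:
start: ε-closure({0}) = {0,1,2,6,7,8}
'd' @ 1: {}  — dead — no transitions
rest 'baddcccbdad' ignored (set empty)
after full input: {}  (accept=1 not in)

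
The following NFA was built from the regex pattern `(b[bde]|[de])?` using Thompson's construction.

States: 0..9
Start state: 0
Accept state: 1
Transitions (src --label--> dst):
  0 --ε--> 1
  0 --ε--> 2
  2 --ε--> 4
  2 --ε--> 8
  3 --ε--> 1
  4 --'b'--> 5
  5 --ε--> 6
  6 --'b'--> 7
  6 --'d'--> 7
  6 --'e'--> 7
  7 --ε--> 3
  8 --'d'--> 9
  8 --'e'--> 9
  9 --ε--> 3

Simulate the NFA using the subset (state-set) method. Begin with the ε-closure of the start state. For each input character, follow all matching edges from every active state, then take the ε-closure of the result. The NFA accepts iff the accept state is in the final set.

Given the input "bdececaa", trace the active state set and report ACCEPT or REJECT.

Answer: REJECT

Derivation:
initial (ε-close {0}): {0,1,2,4,8}
'b' @ 1: {5,6}
'd' @ 2: {1,3,7}  [accepting]
'e' @ 3: {}  — no active states
rest 'cecaa' ignored (set empty)
end set {} — state 1 not in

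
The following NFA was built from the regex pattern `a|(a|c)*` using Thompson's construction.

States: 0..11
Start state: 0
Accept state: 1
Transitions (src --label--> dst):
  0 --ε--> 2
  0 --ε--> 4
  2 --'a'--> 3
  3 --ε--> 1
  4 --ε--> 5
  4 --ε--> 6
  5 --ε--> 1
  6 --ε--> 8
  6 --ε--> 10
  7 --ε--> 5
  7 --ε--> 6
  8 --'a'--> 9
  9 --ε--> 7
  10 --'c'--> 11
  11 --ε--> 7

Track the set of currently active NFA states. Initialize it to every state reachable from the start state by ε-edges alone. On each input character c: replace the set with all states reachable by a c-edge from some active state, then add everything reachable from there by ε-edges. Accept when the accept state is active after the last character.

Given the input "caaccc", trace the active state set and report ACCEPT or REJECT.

Answer: ACCEPT

Trace:
S₀ = ε-closure({0}) = {0,1,2,4,5,6,8,10}
'c' @ 1: {1,5,6,7,8,10,11}  [accepting]
'a' @ 2: {1,5,6,7,8,9,10}  [accepting]
'a' @ 3: {1,5,6,7,8,9,10}  [accepting]
'c' @ 4: {1,5,6,7,8,10,11}  [accepting]
'c' @ 5: {1,5,6,7,8,10,11}  [accepting]
'c' @ 6: {1,5,6,7,8,10,11}  [accepting]
after full input: {1,5,6,7,8,10,11}  (accept=1 in)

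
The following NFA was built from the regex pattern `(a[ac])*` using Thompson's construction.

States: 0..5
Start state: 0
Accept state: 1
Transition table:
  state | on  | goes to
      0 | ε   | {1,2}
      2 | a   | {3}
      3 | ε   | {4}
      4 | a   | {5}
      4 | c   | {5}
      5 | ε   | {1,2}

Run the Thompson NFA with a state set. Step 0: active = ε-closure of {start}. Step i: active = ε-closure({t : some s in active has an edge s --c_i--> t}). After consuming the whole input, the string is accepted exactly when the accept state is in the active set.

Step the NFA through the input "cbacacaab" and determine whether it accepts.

start: ε-closure({0}) = {0,1,2}
'c' @ 1: {}  — no active states
rest 'bacacaab' ignored (set empty)
end set {} — state 1 not in

Answer: REJECT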